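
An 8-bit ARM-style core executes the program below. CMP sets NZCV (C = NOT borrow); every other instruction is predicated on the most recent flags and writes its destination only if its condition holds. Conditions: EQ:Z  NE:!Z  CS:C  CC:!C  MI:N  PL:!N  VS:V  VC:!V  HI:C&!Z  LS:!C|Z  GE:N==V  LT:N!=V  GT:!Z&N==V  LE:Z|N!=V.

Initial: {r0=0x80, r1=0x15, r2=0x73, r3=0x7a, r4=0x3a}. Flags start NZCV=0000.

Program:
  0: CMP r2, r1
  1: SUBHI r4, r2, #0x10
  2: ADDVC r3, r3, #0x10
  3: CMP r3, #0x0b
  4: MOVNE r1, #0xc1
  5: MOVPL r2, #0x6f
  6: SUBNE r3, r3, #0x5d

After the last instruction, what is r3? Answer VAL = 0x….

VAL = 0x2d

0: ✓ CMP  NZCV=0010
1: ✓ SUBHI  r4←0x63
2: ✓ ADDVC  r3←0x8a
3: ✓ CMP  NZCV=0011
4: ✓ MOVNE  r1←0xc1
5: ✓ MOVPL  r2←0x6f
6: ✓ SUBNE  r3←0x2d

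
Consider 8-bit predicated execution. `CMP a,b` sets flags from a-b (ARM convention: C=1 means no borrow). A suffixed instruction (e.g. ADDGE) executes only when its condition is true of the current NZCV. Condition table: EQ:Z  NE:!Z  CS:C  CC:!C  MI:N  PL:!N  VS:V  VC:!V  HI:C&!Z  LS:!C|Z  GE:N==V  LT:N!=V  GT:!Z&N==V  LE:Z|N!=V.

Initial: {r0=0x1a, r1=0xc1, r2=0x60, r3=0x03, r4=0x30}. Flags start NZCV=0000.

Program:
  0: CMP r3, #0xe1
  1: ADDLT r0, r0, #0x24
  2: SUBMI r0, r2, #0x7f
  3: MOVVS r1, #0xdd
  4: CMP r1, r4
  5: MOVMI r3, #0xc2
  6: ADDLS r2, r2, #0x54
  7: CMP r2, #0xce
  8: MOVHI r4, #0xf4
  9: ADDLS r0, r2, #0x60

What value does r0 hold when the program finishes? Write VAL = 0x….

VAL = 0xc0

0: ✓ CMP  NZCV=0000
1: · ADDLT
2: · SUBMI
3: · MOVVS
4: ✓ CMP  NZCV=1010
5: ✓ MOVMI  r3←0xc2
6: · ADDLS
7: ✓ CMP  NZCV=1001
8: · MOVHI
9: ✓ ADDLS  r0←0xc0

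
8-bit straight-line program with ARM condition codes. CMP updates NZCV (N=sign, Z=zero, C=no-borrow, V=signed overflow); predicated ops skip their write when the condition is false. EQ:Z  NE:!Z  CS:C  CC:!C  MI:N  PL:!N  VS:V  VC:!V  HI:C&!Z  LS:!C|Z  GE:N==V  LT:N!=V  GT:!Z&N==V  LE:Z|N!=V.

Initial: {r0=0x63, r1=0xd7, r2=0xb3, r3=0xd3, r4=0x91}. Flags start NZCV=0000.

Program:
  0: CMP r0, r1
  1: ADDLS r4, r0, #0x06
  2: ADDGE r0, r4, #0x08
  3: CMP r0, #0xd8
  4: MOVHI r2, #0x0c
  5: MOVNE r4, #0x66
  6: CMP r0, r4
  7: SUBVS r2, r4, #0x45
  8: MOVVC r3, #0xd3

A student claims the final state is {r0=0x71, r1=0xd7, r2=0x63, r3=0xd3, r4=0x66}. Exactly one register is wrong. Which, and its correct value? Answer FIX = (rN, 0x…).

FIX = (r2, 0xb3)

[0] flags=1001 → (cmp)
[1] flags=1001 LS?T → r4=0x69
[2] flags=1001 GE?T → r0=0x71
[3] flags=1001 → (cmp)
[4] flags=1001 HI?F → skip
[5] flags=1001 NE?T → r4=0x66
[6] flags=0010 → (cmp)
[7] flags=0010 VS?F → skip
[8] flags=0010 VC?T → r3=0xd3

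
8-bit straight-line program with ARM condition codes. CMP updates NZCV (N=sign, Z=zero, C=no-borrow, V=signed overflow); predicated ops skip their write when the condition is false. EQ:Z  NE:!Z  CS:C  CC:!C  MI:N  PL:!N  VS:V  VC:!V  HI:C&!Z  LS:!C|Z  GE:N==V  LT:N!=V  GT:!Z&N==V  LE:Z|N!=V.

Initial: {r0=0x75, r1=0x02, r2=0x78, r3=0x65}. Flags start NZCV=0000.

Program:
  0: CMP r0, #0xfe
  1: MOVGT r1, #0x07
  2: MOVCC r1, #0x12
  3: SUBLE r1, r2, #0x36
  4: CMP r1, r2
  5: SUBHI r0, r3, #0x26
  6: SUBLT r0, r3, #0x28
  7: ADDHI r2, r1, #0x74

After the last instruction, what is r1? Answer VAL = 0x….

VAL = 0x12

[0] flags=0000 → (cmp)
[1] flags=0000 GT?T → r1=0x07
[2] flags=0000 CC?T → r1=0x12
[3] flags=0000 LE?F → skip
[4] flags=1000 → (cmp)
[5] flags=1000 HI?F → skip
[6] flags=1000 LT?T → r0=0x3d
[7] flags=1000 HI?F → skip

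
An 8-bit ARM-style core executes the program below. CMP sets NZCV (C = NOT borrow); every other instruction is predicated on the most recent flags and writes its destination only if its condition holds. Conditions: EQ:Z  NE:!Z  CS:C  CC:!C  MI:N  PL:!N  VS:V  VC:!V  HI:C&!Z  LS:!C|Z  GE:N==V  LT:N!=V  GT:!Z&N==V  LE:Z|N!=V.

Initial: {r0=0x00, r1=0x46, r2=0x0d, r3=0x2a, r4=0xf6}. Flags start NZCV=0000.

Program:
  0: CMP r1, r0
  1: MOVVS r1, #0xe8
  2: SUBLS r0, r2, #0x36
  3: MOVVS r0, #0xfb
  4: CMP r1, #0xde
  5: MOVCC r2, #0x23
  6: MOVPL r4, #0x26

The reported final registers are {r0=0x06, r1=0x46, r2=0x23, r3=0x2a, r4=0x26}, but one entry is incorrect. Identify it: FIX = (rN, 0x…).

[0] flags=0010 → (cmp)
[1] flags=0010 VS?F → skip
[2] flags=0010 LS?F → skip
[3] flags=0010 VS?F → skip
[4] flags=0000 → (cmp)
[5] flags=0000 CC?T → r2=0x23
[6] flags=0000 PL?T → r4=0x26

FIX = (r0, 0x00)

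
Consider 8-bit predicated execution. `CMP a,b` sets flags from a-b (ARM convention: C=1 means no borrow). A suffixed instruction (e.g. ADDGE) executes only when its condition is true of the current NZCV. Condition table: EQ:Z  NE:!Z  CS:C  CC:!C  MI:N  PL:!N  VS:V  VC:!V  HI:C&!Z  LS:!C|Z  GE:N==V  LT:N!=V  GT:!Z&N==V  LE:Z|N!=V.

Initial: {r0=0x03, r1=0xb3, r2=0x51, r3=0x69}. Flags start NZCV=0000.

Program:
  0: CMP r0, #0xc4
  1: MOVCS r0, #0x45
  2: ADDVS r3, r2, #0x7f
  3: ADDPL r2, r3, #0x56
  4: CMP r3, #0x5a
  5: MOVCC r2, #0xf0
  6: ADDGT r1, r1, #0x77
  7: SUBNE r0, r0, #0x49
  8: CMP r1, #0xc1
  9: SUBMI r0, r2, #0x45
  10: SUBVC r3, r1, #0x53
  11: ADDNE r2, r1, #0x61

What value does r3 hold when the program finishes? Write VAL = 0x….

VAL = 0xd7

[0] flags=0000 → (cmp)
[1] flags=0000 CS?F → skip
[2] flags=0000 VS?F → skip
[3] flags=0000 PL?T → r2=0xbf
[4] flags=0010 → (cmp)
[5] flags=0010 CC?F → skip
[6] flags=0010 GT?T → r1=0x2a
[7] flags=0010 NE?T → r0=0xba
[8] flags=0000 → (cmp)
[9] flags=0000 MI?F → skip
[10] flags=0000 VC?T → r3=0xd7
[11] flags=0000 NE?T → r2=0x8b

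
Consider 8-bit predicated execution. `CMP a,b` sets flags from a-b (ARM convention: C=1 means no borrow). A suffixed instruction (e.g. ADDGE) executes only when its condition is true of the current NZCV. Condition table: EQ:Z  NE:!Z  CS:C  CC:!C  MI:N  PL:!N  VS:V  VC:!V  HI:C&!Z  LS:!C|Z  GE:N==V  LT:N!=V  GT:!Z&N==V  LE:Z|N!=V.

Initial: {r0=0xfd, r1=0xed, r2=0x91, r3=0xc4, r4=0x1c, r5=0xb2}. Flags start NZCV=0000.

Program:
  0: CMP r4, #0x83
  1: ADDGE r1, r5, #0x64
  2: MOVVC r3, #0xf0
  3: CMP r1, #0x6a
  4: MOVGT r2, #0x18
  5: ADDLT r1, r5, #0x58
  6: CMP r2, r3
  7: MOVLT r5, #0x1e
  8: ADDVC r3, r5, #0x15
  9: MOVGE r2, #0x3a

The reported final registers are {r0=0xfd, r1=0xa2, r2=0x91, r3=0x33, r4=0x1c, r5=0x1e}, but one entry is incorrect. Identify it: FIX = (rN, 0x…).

FIX = (r1, 0x0a)

[0] flags=1001 → (cmp)
[1] flags=1001 GE?T → r1=0x16
[2] flags=1001 VC?F → skip
[3] flags=1000 → (cmp)
[4] flags=1000 GT?F → skip
[5] flags=1000 LT?T → r1=0x0a
[6] flags=1000 → (cmp)
[7] flags=1000 LT?T → r5=0x1e
[8] flags=1000 VC?T → r3=0x33
[9] flags=1000 GE?F → skip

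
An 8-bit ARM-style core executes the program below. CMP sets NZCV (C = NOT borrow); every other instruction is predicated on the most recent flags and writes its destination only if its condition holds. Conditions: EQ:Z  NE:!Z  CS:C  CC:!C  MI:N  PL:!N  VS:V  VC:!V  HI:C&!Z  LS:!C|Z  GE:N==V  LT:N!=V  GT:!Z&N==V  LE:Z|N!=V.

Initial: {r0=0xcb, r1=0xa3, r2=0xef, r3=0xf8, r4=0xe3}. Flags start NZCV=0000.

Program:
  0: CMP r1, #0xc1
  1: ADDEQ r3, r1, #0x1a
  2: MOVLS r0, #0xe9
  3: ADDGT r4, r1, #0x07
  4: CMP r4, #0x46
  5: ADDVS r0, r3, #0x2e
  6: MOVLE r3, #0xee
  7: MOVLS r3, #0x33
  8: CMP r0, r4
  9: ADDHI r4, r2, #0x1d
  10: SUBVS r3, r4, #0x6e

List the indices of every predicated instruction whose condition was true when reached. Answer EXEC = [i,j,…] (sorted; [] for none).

0: ✓ CMP  NZCV=1000
1: · ADDEQ
2: ✓ MOVLS  r0←0xe9
3: · ADDGT
4: ✓ CMP  NZCV=1010
5: · ADDVS
6: ✓ MOVLE  r3←0xee
7: · MOVLS
8: ✓ CMP  NZCV=0010
9: ✓ ADDHI  r4←0x0c
10: · SUBVS

EXEC = [2,6,9]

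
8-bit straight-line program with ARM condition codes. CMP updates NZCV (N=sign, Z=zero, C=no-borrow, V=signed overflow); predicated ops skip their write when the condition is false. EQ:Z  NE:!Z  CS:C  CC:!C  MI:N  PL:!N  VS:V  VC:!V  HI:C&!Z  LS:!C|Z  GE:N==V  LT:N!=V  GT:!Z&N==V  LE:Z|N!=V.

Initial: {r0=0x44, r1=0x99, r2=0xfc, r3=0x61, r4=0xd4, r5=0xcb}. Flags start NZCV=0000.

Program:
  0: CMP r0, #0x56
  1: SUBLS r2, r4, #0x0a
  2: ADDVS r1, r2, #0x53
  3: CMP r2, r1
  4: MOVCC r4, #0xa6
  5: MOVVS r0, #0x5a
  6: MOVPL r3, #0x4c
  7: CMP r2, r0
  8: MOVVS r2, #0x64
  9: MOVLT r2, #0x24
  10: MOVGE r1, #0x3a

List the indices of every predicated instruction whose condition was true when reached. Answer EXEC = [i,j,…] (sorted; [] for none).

EXEC = [1,6,9]

0: ✓ CMP  NZCV=1000
1: ✓ SUBLS  r2←0xca
2: · ADDVS
3: ✓ CMP  NZCV=0010
4: · MOVCC
5: · MOVVS
6: ✓ MOVPL  r3←0x4c
7: ✓ CMP  NZCV=1010
8: · MOVVS
9: ✓ MOVLT  r2←0x24
10: · MOVGE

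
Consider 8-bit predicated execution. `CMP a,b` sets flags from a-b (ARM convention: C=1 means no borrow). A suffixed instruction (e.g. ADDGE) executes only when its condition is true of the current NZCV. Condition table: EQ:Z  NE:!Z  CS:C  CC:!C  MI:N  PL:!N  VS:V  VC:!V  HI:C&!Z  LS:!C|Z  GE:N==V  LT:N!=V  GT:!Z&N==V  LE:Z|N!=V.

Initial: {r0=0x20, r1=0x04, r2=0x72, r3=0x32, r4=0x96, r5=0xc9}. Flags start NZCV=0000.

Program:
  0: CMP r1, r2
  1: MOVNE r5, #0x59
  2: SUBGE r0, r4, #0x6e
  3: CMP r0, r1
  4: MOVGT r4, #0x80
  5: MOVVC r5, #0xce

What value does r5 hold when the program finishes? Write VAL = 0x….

VAL = 0xce

[0] flags=1000 → (cmp)
[1] flags=1000 NE?T → r5=0x59
[2] flags=1000 GE?F → skip
[3] flags=0010 → (cmp)
[4] flags=0010 GT?T → r4=0x80
[5] flags=0010 VC?T → r5=0xce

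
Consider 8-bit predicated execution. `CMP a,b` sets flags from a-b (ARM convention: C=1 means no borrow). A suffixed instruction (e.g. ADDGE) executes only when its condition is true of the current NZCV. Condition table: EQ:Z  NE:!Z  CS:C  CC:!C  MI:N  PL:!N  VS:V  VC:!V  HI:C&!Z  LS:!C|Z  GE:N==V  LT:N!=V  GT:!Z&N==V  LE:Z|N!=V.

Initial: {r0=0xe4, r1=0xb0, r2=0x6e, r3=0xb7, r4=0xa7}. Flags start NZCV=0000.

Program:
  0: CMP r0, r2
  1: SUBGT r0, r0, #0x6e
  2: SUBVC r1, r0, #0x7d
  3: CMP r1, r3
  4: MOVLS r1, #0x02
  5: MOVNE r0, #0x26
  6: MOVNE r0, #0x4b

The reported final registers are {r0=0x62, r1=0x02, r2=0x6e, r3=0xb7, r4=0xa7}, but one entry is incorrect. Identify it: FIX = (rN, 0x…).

[0] flags=0011 → (cmp)
[1] flags=0011 GT?F → skip
[2] flags=0011 VC?F → skip
[3] flags=1000 → (cmp)
[4] flags=1000 LS?T → r1=0x02
[5] flags=1000 NE?T → r0=0x26
[6] flags=1000 NE?T → r0=0x4b

FIX = (r0, 0x4b)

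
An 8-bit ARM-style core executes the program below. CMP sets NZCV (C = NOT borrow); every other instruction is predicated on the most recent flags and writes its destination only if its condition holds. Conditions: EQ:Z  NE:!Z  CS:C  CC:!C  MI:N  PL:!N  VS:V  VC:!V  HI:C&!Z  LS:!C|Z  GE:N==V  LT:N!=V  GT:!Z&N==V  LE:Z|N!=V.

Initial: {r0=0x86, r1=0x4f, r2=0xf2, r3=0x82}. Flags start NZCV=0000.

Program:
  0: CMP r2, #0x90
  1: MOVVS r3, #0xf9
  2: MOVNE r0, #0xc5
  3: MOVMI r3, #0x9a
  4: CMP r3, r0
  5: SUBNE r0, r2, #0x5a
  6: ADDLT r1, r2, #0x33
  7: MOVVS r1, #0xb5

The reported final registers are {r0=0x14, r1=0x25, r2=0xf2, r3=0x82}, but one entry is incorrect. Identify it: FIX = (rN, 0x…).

FIX = (r0, 0x98)

[0] flags=0010 → (cmp)
[1] flags=0010 VS?F → skip
[2] flags=0010 NE?T → r0=0xc5
[3] flags=0010 MI?F → skip
[4] flags=1000 → (cmp)
[5] flags=1000 NE?T → r0=0x98
[6] flags=1000 LT?T → r1=0x25
[7] flags=1000 VS?F → skip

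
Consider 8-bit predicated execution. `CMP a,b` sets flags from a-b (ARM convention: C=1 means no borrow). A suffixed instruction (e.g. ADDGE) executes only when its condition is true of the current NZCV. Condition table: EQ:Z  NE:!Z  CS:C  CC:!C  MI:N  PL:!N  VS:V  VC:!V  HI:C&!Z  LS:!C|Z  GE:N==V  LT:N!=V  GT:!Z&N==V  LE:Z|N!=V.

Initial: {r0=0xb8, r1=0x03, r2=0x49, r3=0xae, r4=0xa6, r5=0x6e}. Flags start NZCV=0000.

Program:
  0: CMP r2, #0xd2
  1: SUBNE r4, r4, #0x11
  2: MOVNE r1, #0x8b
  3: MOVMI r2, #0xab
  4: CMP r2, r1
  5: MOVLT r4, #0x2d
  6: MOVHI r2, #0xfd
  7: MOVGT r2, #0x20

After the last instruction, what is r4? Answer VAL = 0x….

VAL = 0x95

[0] flags=0000 → (cmp)
[1] flags=0000 NE?T → r4=0x95
[2] flags=0000 NE?T → r1=0x8b
[3] flags=0000 MI?F → skip
[4] flags=1001 → (cmp)
[5] flags=1001 LT?F → skip
[6] flags=1001 HI?F → skip
[7] flags=1001 GT?T → r2=0x20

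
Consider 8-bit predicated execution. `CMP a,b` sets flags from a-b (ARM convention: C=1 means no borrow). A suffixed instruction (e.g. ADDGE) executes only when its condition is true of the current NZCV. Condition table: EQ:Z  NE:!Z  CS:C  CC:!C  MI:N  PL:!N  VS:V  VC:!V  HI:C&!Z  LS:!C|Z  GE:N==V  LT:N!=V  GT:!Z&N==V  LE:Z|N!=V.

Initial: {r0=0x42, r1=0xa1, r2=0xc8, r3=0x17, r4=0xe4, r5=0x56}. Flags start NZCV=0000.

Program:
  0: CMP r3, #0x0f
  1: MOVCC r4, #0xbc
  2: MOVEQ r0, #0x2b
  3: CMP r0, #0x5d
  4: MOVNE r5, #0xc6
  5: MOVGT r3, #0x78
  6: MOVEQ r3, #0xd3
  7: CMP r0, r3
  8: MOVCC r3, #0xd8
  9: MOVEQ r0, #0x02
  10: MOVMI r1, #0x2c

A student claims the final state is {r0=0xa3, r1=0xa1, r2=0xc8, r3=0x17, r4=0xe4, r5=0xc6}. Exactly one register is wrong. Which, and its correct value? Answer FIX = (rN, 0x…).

0: ✓ CMP  NZCV=0010
1: · MOVCC
2: · MOVEQ
3: ✓ CMP  NZCV=1000
4: ✓ MOVNE  r5←0xc6
5: · MOVGT
6: · MOVEQ
7: ✓ CMP  NZCV=0010
8: · MOVCC
9: · MOVEQ
10: · MOVMI

FIX = (r0, 0x42)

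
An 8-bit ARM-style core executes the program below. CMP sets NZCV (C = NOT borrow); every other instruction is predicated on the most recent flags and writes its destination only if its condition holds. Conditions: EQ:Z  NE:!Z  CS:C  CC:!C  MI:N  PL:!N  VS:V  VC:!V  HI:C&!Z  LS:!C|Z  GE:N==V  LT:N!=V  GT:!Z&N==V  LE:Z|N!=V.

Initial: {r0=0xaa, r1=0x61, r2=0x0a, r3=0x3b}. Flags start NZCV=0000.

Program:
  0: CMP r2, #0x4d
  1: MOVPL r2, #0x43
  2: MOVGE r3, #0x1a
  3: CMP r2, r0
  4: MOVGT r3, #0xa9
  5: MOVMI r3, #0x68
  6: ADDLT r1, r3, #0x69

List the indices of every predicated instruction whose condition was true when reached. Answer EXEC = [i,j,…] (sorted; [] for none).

EXEC = [4]

0: ✓ CMP  NZCV=1000
1: · MOVPL
2: · MOVGE
3: ✓ CMP  NZCV=0000
4: ✓ MOVGT  r3←0xa9
5: · MOVMI
6: · ADDLT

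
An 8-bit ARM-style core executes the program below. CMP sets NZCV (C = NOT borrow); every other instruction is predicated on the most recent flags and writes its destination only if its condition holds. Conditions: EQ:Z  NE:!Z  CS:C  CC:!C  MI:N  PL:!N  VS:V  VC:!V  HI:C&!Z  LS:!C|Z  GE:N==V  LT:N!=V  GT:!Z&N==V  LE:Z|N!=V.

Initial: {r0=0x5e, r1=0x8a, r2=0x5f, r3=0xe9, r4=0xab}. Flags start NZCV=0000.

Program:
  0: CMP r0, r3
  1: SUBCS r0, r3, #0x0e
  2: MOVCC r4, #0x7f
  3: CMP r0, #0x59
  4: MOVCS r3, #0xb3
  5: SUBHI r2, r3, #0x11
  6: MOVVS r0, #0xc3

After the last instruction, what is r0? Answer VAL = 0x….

[0] flags=0000 → (cmp)
[1] flags=0000 CS?F → skip
[2] flags=0000 CC?T → r4=0x7f
[3] flags=0010 → (cmp)
[4] flags=0010 CS?T → r3=0xb3
[5] flags=0010 HI?T → r2=0xa2
[6] flags=0010 VS?F → skip

VAL = 0x5e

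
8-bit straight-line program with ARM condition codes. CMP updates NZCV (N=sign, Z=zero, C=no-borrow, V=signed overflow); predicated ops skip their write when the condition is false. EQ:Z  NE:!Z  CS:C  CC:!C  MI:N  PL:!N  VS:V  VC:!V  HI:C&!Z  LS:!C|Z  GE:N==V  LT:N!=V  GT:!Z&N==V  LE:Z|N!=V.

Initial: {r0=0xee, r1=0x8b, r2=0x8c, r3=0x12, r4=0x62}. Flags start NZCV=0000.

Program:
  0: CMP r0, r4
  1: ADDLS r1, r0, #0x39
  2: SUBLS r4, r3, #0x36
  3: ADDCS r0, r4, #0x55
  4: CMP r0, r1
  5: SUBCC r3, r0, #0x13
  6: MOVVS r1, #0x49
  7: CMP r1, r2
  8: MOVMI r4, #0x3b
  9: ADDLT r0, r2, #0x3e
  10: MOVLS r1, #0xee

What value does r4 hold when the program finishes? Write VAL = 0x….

[0] flags=1010 → (cmp)
[1] flags=1010 LS?F → skip
[2] flags=1010 LS?F → skip
[3] flags=1010 CS?T → r0=0xb7
[4] flags=0010 → (cmp)
[5] flags=0010 CC?F → skip
[6] flags=0010 VS?F → skip
[7] flags=1000 → (cmp)
[8] flags=1000 MI?T → r4=0x3b
[9] flags=1000 LT?T → r0=0xca
[10] flags=1000 LS?T → r1=0xee

VAL = 0x3b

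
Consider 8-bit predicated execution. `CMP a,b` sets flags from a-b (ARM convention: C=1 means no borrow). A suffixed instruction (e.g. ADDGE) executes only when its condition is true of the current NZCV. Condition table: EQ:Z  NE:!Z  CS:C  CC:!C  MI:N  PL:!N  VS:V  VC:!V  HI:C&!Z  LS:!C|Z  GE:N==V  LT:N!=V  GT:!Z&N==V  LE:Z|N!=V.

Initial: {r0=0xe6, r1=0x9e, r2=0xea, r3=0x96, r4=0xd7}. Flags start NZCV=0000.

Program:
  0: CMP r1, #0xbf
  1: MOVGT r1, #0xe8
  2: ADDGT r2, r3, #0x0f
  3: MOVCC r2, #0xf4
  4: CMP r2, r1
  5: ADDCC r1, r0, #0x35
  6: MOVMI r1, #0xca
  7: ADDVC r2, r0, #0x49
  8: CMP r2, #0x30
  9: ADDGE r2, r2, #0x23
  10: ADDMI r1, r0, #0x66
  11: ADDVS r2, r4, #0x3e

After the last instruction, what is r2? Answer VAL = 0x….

0: ✓ CMP  NZCV=1000
1: · MOVGT
2: · ADDGT
3: ✓ MOVCC  r2←0xf4
4: ✓ CMP  NZCV=0010
5: · ADDCC
6: · MOVMI
7: ✓ ADDVC  r2←0x2f
8: ✓ CMP  NZCV=1000
9: · ADDGE
10: ✓ ADDMI  r1←0x4c
11: · ADDVS

VAL = 0x2f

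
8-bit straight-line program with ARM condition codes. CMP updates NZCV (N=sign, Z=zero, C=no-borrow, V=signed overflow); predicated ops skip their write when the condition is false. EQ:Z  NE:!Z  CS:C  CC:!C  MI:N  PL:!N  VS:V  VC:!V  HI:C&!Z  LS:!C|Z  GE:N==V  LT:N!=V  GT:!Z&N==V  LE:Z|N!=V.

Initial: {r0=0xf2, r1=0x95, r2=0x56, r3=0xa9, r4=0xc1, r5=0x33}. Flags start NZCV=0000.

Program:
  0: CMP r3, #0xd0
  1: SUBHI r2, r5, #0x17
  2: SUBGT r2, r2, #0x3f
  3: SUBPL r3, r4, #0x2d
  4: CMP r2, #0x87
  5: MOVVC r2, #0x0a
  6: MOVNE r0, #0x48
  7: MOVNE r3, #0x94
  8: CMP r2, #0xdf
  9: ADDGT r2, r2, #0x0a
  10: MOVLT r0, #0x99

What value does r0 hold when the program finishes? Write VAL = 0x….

[0] flags=1000 → (cmp)
[1] flags=1000 HI?F → skip
[2] flags=1000 GT?F → skip
[3] flags=1000 PL?F → skip
[4] flags=1001 → (cmp)
[5] flags=1001 VC?F → skip
[6] flags=1001 NE?T → r0=0x48
[7] flags=1001 NE?T → r3=0x94
[8] flags=0000 → (cmp)
[9] flags=0000 GT?T → r2=0x60
[10] flags=0000 LT?F → skip

VAL = 0x48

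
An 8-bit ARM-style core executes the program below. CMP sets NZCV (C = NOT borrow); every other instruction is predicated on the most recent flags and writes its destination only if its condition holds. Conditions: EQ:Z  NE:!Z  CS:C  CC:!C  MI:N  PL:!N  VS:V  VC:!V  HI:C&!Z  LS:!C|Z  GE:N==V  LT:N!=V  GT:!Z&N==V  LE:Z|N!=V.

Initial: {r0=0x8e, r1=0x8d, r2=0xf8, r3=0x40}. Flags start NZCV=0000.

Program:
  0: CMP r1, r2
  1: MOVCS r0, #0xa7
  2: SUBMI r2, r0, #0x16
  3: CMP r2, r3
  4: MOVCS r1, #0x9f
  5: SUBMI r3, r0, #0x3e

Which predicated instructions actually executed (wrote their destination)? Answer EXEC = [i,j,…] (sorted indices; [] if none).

EXEC = [2,4]

[0] flags=1000 → (cmp)
[1] flags=1000 CS?F → skip
[2] flags=1000 MI?T → r2=0x78
[3] flags=0010 → (cmp)
[4] flags=0010 CS?T → r1=0x9f
[5] flags=0010 MI?F → skip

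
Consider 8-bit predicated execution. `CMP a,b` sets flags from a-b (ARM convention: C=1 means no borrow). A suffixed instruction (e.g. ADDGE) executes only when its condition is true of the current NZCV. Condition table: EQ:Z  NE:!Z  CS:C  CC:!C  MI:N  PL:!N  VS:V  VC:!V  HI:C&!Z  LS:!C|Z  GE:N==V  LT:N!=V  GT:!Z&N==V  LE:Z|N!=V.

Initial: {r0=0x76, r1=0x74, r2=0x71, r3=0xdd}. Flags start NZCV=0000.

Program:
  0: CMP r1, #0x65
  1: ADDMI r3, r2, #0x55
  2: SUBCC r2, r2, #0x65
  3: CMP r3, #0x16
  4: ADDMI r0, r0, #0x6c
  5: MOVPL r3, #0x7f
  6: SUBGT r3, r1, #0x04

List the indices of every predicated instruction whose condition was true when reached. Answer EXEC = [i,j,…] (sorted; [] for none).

[0] flags=0010 → (cmp)
[1] flags=0010 MI?F → skip
[2] flags=0010 CC?F → skip
[3] flags=1010 → (cmp)
[4] flags=1010 MI?T → r0=0xe2
[5] flags=1010 PL?F → skip
[6] flags=1010 GT?F → skip

EXEC = [4]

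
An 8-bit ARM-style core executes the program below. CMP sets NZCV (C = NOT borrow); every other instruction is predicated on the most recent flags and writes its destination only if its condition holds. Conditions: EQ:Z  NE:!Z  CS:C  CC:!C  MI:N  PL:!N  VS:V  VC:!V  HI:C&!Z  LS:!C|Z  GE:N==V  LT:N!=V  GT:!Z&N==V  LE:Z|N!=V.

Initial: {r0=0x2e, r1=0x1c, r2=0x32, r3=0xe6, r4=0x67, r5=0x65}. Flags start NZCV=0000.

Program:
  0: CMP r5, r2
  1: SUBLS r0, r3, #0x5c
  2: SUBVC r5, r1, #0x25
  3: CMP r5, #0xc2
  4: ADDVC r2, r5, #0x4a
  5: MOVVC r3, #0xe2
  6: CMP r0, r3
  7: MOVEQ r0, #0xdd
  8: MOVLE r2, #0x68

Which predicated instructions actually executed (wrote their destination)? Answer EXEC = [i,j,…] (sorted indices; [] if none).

[0] flags=0010 → (cmp)
[1] flags=0010 LS?F → skip
[2] flags=0010 VC?T → r5=0xf7
[3] flags=0010 → (cmp)
[4] flags=0010 VC?T → r2=0x41
[5] flags=0010 VC?T → r3=0xe2
[6] flags=0000 → (cmp)
[7] flags=0000 EQ?F → skip
[8] flags=0000 LE?F → skip

EXEC = [2,4,5]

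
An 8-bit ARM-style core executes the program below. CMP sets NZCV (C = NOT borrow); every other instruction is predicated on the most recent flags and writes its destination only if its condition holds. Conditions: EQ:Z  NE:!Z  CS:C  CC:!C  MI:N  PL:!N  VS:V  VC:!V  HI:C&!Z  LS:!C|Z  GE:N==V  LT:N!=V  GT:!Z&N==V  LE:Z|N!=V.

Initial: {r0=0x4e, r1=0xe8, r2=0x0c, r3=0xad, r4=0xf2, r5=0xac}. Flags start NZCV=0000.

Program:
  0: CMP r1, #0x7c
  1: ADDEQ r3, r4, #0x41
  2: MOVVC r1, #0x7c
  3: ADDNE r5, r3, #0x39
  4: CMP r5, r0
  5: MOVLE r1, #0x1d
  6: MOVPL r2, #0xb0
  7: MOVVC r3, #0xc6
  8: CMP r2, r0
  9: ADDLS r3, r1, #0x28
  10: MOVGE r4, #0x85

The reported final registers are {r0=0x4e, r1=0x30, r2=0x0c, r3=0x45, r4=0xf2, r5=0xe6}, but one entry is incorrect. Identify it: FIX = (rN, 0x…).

[0] flags=0011 → (cmp)
[1] flags=0011 EQ?F → skip
[2] flags=0011 VC?F → skip
[3] flags=0011 NE?T → r5=0xe6
[4] flags=1010 → (cmp)
[5] flags=1010 LE?T → r1=0x1d
[6] flags=1010 PL?F → skip
[7] flags=1010 VC?T → r3=0xc6
[8] flags=1000 → (cmp)
[9] flags=1000 LS?T → r3=0x45
[10] flags=1000 GE?F → skip

FIX = (r1, 0x1d)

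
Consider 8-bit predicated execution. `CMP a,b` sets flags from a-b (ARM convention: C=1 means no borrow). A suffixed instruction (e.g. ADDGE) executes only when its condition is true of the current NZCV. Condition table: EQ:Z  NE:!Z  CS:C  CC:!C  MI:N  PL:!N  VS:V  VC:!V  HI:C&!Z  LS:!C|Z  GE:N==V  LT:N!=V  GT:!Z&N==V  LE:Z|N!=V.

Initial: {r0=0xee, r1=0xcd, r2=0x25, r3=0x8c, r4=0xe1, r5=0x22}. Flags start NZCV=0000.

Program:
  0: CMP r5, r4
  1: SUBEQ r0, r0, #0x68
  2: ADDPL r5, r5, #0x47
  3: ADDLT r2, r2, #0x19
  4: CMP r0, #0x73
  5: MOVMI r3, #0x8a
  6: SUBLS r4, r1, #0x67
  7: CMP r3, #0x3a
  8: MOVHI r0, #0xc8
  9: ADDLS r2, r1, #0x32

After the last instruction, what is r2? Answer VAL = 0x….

VAL = 0x25

[0] flags=0000 → (cmp)
[1] flags=0000 EQ?F → skip
[2] flags=0000 PL?T → r5=0x69
[3] flags=0000 LT?F → skip
[4] flags=0011 → (cmp)
[5] flags=0011 MI?F → skip
[6] flags=0011 LS?F → skip
[7] flags=0011 → (cmp)
[8] flags=0011 HI?T → r0=0xc8
[9] flags=0011 LS?F → skip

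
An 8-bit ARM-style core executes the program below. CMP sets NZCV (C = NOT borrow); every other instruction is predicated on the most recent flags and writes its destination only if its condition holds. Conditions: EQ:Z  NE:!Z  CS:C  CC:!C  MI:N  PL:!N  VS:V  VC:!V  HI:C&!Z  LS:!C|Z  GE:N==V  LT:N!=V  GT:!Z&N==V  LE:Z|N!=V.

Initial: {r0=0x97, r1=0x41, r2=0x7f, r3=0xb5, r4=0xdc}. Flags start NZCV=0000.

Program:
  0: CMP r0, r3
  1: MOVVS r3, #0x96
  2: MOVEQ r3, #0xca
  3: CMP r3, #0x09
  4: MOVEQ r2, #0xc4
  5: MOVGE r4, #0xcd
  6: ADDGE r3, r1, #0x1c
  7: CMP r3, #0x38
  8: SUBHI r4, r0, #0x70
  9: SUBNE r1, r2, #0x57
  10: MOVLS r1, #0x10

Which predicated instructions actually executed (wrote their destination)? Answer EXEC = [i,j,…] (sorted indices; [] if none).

0: ✓ CMP  NZCV=1000
1: · MOVVS
2: · MOVEQ
3: ✓ CMP  NZCV=1010
4: · MOVEQ
5: · MOVGE
6: · ADDGE
7: ✓ CMP  NZCV=0011
8: ✓ SUBHI  r4←0x27
9: ✓ SUBNE  r1←0x28
10: · MOVLS

EXEC = [8,9]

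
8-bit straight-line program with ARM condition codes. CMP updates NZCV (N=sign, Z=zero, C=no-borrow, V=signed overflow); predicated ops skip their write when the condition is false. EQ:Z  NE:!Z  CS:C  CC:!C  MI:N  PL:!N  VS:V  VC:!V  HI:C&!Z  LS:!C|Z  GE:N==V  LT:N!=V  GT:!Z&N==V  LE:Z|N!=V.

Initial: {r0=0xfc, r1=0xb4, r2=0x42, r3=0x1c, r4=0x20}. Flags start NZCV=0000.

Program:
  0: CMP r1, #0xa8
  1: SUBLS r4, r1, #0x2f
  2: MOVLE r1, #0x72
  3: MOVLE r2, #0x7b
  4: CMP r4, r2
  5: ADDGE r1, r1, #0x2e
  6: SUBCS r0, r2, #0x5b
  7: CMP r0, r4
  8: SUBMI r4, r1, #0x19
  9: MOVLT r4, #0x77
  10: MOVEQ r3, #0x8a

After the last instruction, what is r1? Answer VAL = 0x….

VAL = 0xb4

0: ✓ CMP  NZCV=0010
1: · SUBLS
2: · MOVLE
3: · MOVLE
4: ✓ CMP  NZCV=1000
5: · ADDGE
6: · SUBCS
7: ✓ CMP  NZCV=1010
8: ✓ SUBMI  r4←0x9b
9: ✓ MOVLT  r4←0x77
10: · MOVEQ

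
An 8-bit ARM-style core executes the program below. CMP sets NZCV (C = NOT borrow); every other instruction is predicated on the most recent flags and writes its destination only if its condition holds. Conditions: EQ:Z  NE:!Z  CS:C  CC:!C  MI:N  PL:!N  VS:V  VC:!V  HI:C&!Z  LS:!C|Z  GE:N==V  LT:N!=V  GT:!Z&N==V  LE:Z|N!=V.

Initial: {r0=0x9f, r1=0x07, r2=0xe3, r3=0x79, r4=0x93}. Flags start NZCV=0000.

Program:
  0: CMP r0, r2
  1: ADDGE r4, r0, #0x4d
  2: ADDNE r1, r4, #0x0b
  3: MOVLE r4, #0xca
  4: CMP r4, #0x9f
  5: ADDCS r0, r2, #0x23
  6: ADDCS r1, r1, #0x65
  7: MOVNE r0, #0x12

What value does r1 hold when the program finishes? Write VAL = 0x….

VAL = 0x03

[0] flags=1000 → (cmp)
[1] flags=1000 GE?F → skip
[2] flags=1000 NE?T → r1=0x9e
[3] flags=1000 LE?T → r4=0xca
[4] flags=0010 → (cmp)
[5] flags=0010 CS?T → r0=0x06
[6] flags=0010 CS?T → r1=0x03
[7] flags=0010 NE?T → r0=0x12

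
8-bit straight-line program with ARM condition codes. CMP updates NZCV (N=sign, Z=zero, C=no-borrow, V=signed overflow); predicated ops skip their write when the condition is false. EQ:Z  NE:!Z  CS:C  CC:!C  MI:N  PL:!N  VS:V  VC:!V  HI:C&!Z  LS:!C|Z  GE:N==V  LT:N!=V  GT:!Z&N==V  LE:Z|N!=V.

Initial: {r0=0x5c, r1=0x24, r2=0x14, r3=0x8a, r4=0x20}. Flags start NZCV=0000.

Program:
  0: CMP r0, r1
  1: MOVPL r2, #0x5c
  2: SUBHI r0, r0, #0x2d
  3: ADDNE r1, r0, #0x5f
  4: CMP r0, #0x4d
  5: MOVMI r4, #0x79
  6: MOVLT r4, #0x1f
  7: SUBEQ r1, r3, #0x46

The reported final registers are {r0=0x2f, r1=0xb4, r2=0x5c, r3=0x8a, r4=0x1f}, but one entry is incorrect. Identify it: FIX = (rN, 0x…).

FIX = (r1, 0x8e)

0: ✓ CMP  NZCV=0010
1: ✓ MOVPL  r2←0x5c
2: ✓ SUBHI  r0←0x2f
3: ✓ ADDNE  r1←0x8e
4: ✓ CMP  NZCV=1000
5: ✓ MOVMI  r4←0x79
6: ✓ MOVLT  r4←0x1f
7: · SUBEQ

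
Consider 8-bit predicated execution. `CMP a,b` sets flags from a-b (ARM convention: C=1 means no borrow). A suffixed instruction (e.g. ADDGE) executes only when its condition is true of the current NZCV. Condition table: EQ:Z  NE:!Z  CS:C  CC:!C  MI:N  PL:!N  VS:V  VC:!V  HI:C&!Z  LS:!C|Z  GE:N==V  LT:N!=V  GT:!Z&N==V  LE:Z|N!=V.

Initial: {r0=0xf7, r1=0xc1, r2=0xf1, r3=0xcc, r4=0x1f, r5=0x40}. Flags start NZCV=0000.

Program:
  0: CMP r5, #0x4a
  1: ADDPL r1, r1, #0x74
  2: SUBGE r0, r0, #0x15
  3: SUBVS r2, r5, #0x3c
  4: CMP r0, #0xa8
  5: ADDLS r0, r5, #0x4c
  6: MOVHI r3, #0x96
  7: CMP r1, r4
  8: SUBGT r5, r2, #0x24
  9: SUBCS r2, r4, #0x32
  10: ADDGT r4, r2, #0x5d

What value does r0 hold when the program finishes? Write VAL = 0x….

VAL = 0xf7

0: ✓ CMP  NZCV=1000
1: · ADDPL
2: · SUBGE
3: · SUBVS
4: ✓ CMP  NZCV=0010
5: · ADDLS
6: ✓ MOVHI  r3←0x96
7: ✓ CMP  NZCV=1010
8: · SUBGT
9: ✓ SUBCS  r2←0xed
10: · ADDGT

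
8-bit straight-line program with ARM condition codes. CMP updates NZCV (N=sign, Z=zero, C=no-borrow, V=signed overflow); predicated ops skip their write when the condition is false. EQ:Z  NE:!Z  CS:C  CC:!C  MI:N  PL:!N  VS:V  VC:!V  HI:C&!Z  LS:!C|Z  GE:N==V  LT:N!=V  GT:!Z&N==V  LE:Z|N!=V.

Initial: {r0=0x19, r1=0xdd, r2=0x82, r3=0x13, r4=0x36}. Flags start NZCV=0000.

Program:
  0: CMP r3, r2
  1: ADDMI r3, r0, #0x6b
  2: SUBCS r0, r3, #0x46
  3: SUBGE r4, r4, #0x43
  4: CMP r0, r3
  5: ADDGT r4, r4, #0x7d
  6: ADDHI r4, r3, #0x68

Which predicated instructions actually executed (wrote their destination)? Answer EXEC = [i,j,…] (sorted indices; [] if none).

0: ✓ CMP  NZCV=1001
1: ✓ ADDMI  r3←0x84
2: · SUBCS
3: ✓ SUBGE  r4←0xf3
4: ✓ CMP  NZCV=1001
5: ✓ ADDGT  r4←0x70
6: · ADDHI

EXEC = [1,3,5]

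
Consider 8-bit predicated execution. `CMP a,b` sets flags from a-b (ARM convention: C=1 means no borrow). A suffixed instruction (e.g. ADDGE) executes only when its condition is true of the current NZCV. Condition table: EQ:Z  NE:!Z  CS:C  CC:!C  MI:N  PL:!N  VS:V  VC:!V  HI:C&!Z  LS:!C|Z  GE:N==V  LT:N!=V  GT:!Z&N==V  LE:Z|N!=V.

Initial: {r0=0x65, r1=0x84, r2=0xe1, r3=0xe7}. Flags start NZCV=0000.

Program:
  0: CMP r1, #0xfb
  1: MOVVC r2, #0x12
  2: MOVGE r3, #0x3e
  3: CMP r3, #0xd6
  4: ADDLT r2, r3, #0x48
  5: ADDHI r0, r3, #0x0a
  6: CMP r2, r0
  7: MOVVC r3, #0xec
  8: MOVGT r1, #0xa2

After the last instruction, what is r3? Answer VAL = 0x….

0: ✓ CMP  NZCV=1000
1: ✓ MOVVC  r2←0x12
2: · MOVGE
3: ✓ CMP  NZCV=0010
4: · ADDLT
5: ✓ ADDHI  r0←0xf1
6: ✓ CMP  NZCV=0000
7: ✓ MOVVC  r3←0xec
8: ✓ MOVGT  r1←0xa2

VAL = 0xec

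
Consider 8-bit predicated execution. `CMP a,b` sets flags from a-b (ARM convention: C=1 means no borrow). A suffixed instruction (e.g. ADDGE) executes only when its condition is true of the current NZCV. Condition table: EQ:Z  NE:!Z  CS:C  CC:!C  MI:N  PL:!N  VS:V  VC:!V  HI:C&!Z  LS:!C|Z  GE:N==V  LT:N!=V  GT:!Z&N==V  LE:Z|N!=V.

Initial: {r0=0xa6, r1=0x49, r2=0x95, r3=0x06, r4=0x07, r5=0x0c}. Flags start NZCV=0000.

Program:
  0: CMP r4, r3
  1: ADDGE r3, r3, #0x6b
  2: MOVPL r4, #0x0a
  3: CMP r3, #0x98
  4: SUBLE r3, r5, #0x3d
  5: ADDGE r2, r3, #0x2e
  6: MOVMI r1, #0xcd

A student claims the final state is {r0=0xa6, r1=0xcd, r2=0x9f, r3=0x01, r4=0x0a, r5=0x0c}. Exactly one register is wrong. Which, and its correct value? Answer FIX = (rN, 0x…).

0: ✓ CMP  NZCV=0010
1: ✓ ADDGE  r3←0x71
2: ✓ MOVPL  r4←0x0a
3: ✓ CMP  NZCV=1001
4: · SUBLE
5: ✓ ADDGE  r2←0x9f
6: ✓ MOVMI  r1←0xcd

FIX = (r3, 0x71)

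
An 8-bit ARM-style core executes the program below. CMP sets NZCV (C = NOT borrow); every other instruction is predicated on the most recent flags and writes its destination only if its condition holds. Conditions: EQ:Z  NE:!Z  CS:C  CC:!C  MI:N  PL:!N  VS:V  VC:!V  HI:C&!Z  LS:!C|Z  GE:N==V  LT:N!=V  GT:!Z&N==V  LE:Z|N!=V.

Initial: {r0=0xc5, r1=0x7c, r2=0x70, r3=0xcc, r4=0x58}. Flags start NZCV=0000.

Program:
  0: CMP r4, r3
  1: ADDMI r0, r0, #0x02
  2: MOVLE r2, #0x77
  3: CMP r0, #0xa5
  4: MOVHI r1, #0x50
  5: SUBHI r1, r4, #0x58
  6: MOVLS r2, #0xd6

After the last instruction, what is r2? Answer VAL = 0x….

VAL = 0x70

[0] flags=1001 → (cmp)
[1] flags=1001 MI?T → r0=0xc7
[2] flags=1001 LE?F → skip
[3] flags=0010 → (cmp)
[4] flags=0010 HI?T → r1=0x50
[5] flags=0010 HI?T → r1=0x00
[6] flags=0010 LS?F → skip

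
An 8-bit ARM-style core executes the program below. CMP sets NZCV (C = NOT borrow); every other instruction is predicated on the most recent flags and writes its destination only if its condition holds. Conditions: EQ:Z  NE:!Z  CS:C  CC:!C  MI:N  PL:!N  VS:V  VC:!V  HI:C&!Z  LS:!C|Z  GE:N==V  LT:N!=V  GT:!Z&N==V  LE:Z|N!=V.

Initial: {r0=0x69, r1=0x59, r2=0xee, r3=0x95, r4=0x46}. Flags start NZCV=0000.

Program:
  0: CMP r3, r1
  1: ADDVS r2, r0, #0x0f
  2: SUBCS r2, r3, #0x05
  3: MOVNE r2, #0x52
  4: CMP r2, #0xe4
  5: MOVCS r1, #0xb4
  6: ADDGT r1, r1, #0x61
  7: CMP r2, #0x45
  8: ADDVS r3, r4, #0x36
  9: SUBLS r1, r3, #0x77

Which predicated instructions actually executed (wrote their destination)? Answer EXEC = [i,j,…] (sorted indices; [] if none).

EXEC = [1,2,3,6]

0: ✓ CMP  NZCV=0011
1: ✓ ADDVS  r2←0x78
2: ✓ SUBCS  r2←0x90
3: ✓ MOVNE  r2←0x52
4: ✓ CMP  NZCV=0000
5: · MOVCS
6: ✓ ADDGT  r1←0xba
7: ✓ CMP  NZCV=0010
8: · ADDVS
9: · SUBLS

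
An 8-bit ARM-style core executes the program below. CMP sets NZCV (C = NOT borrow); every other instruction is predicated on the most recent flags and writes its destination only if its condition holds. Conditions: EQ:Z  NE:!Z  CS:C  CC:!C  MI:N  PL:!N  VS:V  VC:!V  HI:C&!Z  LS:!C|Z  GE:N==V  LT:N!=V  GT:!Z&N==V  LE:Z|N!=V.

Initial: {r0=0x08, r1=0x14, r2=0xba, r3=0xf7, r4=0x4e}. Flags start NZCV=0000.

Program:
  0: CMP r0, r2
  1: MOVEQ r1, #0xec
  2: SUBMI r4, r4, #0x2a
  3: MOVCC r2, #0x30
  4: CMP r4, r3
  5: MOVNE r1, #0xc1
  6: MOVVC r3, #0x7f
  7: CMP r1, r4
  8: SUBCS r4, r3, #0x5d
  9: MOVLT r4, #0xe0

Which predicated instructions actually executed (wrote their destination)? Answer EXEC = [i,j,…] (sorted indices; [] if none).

EXEC = [3,5,6,8,9]

0: ✓ CMP  NZCV=0000
1: · MOVEQ
2: · SUBMI
3: ✓ MOVCC  r2←0x30
4: ✓ CMP  NZCV=0000
5: ✓ MOVNE  r1←0xc1
6: ✓ MOVVC  r3←0x7f
7: ✓ CMP  NZCV=0011
8: ✓ SUBCS  r4←0x22
9: ✓ MOVLT  r4←0xe0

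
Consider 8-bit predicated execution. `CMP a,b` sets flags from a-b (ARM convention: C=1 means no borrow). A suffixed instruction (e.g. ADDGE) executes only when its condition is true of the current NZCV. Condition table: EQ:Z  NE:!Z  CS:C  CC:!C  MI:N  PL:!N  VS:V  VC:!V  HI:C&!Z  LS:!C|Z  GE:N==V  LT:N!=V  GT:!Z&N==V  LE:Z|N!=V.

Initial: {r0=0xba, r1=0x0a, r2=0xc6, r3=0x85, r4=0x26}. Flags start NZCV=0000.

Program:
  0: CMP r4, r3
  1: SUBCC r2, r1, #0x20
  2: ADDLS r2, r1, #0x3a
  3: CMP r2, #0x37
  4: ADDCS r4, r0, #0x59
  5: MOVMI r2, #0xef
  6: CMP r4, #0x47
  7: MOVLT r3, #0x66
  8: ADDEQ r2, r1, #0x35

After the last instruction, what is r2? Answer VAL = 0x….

VAL = 0x44

[0] flags=1001 → (cmp)
[1] flags=1001 CC?T → r2=0xea
[2] flags=1001 LS?T → r2=0x44
[3] flags=0010 → (cmp)
[4] flags=0010 CS?T → r4=0x13
[5] flags=0010 MI?F → skip
[6] flags=1000 → (cmp)
[7] flags=1000 LT?T → r3=0x66
[8] flags=1000 EQ?F → skip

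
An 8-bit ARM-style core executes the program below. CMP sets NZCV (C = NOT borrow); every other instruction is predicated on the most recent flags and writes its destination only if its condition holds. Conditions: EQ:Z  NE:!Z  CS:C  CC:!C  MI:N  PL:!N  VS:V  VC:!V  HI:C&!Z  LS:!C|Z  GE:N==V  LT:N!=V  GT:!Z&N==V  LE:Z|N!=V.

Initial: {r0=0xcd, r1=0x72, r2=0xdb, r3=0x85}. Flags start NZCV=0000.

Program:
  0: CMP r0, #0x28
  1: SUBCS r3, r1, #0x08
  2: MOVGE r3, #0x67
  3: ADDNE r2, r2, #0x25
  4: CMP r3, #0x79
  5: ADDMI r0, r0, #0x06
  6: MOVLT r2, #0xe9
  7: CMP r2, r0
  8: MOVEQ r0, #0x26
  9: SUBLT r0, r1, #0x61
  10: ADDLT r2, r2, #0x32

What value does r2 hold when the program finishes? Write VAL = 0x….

VAL = 0xe9

0: ✓ CMP  NZCV=1010
1: ✓ SUBCS  r3←0x6a
2: · MOVGE
3: ✓ ADDNE  r2←0x00
4: ✓ CMP  NZCV=1000
5: ✓ ADDMI  r0←0xd3
6: ✓ MOVLT  r2←0xe9
7: ✓ CMP  NZCV=0010
8: · MOVEQ
9: · SUBLT
10: · ADDLT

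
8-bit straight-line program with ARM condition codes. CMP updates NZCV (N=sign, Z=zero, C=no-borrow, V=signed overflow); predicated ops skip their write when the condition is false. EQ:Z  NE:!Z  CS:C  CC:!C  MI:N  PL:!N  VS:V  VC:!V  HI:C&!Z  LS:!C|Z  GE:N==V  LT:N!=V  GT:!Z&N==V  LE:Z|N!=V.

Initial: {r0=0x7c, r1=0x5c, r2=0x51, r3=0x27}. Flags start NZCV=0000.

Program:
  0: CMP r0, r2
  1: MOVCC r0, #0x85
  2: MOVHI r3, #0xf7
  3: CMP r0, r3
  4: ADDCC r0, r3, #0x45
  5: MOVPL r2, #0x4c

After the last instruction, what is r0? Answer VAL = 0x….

[0] flags=0010 → (cmp)
[1] flags=0010 CC?F → skip
[2] flags=0010 HI?T → r3=0xf7
[3] flags=1001 → (cmp)
[4] flags=1001 CC?T → r0=0x3c
[5] flags=1001 PL?F → skip

VAL = 0x3c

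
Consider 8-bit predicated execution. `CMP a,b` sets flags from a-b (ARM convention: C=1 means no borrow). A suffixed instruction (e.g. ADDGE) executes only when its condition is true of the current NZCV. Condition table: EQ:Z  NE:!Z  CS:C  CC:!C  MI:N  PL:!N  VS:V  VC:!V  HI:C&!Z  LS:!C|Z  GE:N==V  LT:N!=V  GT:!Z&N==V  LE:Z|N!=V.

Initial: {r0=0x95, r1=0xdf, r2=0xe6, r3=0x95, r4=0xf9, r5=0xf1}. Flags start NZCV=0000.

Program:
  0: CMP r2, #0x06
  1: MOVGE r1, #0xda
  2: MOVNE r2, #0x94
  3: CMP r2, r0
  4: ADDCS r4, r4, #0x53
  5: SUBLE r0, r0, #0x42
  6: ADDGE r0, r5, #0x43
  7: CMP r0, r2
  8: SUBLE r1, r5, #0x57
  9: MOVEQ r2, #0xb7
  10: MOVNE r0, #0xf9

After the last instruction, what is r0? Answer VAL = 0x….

VAL = 0xf9

[0] flags=1010 → (cmp)
[1] flags=1010 GE?F → skip
[2] flags=1010 NE?T → r2=0x94
[3] flags=1000 → (cmp)
[4] flags=1000 CS?F → skip
[5] flags=1000 LE?T → r0=0x53
[6] flags=1000 GE?F → skip
[7] flags=1001 → (cmp)
[8] flags=1001 LE?F → skip
[9] flags=1001 EQ?F → skip
[10] flags=1001 NE?T → r0=0xf9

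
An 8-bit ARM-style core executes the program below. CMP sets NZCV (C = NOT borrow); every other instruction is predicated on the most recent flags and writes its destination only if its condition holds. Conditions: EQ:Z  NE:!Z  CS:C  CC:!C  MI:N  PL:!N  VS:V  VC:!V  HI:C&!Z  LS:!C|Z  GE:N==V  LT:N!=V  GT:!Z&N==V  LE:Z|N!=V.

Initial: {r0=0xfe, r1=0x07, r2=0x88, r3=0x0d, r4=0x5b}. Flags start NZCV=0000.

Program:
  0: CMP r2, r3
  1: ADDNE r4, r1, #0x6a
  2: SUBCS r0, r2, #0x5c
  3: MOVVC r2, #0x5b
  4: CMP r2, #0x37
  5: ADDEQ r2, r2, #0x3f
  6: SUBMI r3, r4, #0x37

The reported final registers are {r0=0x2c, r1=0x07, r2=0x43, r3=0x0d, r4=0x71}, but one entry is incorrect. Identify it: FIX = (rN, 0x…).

[0] flags=0011 → (cmp)
[1] flags=0011 NE?T → r4=0x71
[2] flags=0011 CS?T → r0=0x2c
[3] flags=0011 VC?F → skip
[4] flags=0011 → (cmp)
[5] flags=0011 EQ?F → skip
[6] flags=0011 MI?F → skip

FIX = (r2, 0x88)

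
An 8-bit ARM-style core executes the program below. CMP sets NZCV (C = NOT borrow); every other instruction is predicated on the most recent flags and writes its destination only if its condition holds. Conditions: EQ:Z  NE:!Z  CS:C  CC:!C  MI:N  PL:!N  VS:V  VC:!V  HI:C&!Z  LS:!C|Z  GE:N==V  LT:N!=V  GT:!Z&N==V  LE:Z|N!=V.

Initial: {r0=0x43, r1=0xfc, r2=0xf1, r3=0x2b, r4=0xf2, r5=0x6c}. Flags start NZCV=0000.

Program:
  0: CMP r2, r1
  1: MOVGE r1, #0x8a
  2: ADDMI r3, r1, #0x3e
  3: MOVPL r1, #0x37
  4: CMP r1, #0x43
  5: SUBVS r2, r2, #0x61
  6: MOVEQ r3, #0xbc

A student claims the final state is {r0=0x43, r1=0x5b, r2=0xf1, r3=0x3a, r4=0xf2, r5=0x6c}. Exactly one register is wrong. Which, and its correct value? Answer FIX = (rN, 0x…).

0: ✓ CMP  NZCV=1000
1: · MOVGE
2: ✓ ADDMI  r3←0x3a
3: · MOVPL
4: ✓ CMP  NZCV=1010
5: · SUBVS
6: · MOVEQ

FIX = (r1, 0xfc)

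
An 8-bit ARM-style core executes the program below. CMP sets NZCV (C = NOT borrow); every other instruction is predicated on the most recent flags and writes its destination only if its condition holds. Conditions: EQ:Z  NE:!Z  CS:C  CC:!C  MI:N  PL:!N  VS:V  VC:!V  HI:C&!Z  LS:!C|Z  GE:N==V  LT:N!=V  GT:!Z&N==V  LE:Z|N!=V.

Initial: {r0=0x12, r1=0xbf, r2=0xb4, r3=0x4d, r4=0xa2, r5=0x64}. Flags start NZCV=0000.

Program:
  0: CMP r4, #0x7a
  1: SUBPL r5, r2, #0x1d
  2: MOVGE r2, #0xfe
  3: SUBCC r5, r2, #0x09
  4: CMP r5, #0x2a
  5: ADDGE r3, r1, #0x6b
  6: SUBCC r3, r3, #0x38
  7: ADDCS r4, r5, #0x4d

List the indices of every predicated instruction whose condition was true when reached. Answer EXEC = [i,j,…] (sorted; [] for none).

[0] flags=0011 → (cmp)
[1] flags=0011 PL?T → r5=0x97
[2] flags=0011 GE?F → skip
[3] flags=0011 CC?F → skip
[4] flags=0011 → (cmp)
[5] flags=0011 GE?F → skip
[6] flags=0011 CC?F → skip
[7] flags=0011 CS?T → r4=0xe4

EXEC = [1,7]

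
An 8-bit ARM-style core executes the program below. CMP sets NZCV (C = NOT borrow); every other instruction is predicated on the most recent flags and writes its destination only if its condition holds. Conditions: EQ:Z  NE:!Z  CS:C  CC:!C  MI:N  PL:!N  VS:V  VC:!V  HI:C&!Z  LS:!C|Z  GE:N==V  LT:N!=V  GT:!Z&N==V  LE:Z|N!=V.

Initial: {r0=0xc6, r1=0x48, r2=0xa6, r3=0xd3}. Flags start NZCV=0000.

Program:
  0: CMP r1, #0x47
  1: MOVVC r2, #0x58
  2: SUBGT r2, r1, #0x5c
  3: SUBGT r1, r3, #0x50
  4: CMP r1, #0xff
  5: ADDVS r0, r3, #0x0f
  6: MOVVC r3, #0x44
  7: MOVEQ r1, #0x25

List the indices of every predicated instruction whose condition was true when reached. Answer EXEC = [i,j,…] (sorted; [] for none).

EXEC = [1,2,3,6]

[0] flags=0010 → (cmp)
[1] flags=0010 VC?T → r2=0x58
[2] flags=0010 GT?T → r2=0xec
[3] flags=0010 GT?T → r1=0x83
[4] flags=1000 → (cmp)
[5] flags=1000 VS?F → skip
[6] flags=1000 VC?T → r3=0x44
[7] flags=1000 EQ?F → skip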